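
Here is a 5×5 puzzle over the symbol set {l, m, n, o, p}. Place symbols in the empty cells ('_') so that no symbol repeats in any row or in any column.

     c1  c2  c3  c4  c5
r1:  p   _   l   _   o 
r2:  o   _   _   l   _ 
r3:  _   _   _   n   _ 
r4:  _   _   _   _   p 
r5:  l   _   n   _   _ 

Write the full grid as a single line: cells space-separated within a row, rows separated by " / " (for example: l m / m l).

(r1,c4) = m
(r3,c1) = m
(r3,c5) = l
(r4,c1) = n
(r4,c4) = o
(r5,c4) = p
(r5,c5) = m
(r1,c2) = n
(r2,c5) = n
(r4,c3) = m
(r5,c2) = o
(r2,c3) = p
(r3,c2) = p
(r3,c3) = o
(r4,c2) = l
(r2,c2) = m

p n l m o / o m p l n / m p o n l / n l m o p / l o n p m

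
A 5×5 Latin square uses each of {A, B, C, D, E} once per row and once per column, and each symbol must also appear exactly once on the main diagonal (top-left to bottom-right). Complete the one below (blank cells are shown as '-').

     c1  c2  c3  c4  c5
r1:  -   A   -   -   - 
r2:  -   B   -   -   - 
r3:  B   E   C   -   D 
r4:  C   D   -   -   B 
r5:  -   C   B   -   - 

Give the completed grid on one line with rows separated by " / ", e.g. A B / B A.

D A E B C / A B D C E / B E C A D / C D A E B / E C B D A

(r3,c4) = A
(r4,c4) = E
(r5,c4) = D
(r5,c5) = A
(r1,c1) = D
(r1,c3) = E
(r1,c5) = C
(r2,c4) = C
(r2,c5) = E
(r4,c3) = A
(r5,c1) = E
(r1,c4) = B
(r2,c1) = A
(r2,c3) = D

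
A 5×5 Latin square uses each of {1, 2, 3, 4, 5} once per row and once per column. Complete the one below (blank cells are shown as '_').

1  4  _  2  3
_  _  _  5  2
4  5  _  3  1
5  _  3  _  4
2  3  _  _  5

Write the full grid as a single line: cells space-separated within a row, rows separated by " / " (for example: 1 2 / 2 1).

1 4 5 2 3 / 3 1 4 5 2 / 4 5 2 3 1 / 5 2 3 1 4 / 2 3 1 4 5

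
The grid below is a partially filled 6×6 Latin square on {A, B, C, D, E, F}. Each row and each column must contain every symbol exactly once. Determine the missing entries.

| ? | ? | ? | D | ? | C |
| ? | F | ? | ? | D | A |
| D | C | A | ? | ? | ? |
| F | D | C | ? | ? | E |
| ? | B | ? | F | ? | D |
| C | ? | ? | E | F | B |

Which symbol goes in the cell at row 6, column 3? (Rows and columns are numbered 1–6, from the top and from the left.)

At row 3, column 4: row 3 has {A,C,D}; column 4 has {D,E,F}; that leaves B.
At row 3, column 5: row 3 has {A,B,C,D}; column 5 has {D,F}; that leaves E.
At row 3, column 6: row 3 has {A,B,C,D,E}; column 6 has {A,B,C,D,E}; that leaves F.
At row 4, column 4: row 4 has {C,D,E,F}; column 4 has {B,D,E,F}; that leaves A.
At row 4, column 5: row 4 has {A,C,D,E,F}; column 5 has {D,E,F}; that leaves B.
At row 5, column 3: row 5 has {B,D,F}; column 3 has {A,C}; that leaves E.
At row 6, column 2: row 6 has {B,C,E,F}; column 2 has {B,C,D,F}; that leaves A.
At row 6, column 3: row 6 has {A,B,C,E,F}; column 3 has {A,C,E}; that leaves D.

D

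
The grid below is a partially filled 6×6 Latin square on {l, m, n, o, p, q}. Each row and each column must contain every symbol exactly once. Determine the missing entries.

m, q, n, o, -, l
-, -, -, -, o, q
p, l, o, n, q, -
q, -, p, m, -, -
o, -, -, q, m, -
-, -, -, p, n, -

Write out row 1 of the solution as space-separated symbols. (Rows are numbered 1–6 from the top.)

m q n o p l

row 1 has {l,m,n,o,q}; column 5 has {m,n,o,q} — only p is left for (r1,c5).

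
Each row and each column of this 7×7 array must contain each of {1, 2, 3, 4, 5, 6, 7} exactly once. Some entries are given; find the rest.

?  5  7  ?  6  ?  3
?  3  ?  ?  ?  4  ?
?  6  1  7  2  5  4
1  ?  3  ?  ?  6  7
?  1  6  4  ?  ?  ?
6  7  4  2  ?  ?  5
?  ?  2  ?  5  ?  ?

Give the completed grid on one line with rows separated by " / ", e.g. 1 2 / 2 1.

(r1,c4) = 1
(r1,c6) = 2
(r2,c3) = 5
(r2,c4) = 6
(r3,c1) = 3
(r4,c4) = 5
(r4,c5) = 4
(r5,c7) = 2
(r7,c2) = 4
(r7,c4) = 3
(r1,c1) = 4
(r2,c7) = 1
(r4,c2) = 2
(r7,c1) = 7
(r7,c6) = 1
(r7,c7) = 6
(r2,c1) = 2
(r2,c5) = 7
(r5,c1) = 5
(r5,c5) = 3
(r5,c6) = 7
(r6,c5) = 1
(r6,c6) = 3

4 5 7 1 6 2 3 / 2 3 5 6 7 4 1 / 3 6 1 7 2 5 4 / 1 2 3 5 4 6 7 / 5 1 6 4 3 7 2 / 6 7 4 2 1 3 5 / 7 4 2 3 5 1 6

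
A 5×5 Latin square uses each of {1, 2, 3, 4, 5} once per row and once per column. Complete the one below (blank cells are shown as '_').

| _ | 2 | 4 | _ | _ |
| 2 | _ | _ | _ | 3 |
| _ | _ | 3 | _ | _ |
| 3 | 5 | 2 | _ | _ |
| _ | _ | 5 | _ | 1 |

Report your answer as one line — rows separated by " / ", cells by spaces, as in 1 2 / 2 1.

(r1,c5): row 1 has {2,4}; column 5 has {1,3}, so it must be 5.
(r2,c3): row 2 has {2,3}; column 3 has {2,3,4,5}, so it must be 1.
(r4,c5): row 4 has {2,3,5}; column 5 has {1,3,5}, so it must be 4.
(r5,c1): row 5 has {1,5}; column 1 has {2,3}, so it must be 4.
(r5,c2): row 5 has {1,4,5}; column 2 has {2,5}, so it must be 3.
(r5,c4): row 5 has {1,3,4,5}; column 4 is empty so far, so it must be 2.
(r1,c1): row 1 has {2,4,5}; column 1 has {2,3,4}, so it must be 1.
(r1,c4): row 1 has {1,2,4,5}; column 4 has {2}, so it must be 3.
(r2,c2): row 2 has {1,2,3}; column 2 has {2,3,5}, so it must be 4.
(r2,c4): row 2 has {1,2,3,4}; column 4 has {2,3}, so it must be 5.
(r3,c1): row 3 has {3}; column 1 has {1,2,3,4}, so it must be 5.
(r3,c2): row 3 has {3,5}; column 2 has {2,3,4,5}, so it must be 1.
(r3,c4): row 3 has {1,3,5}; column 4 has {2,3,5}, so it must be 4.
(r3,c5): row 3 has {1,3,4,5}; column 5 has {1,3,4,5}, so it must be 2.
(r4,c4): row 4 has {2,3,4,5}; column 4 has {2,3,4,5}, so it must be 1.

1 2 4 3 5 / 2 4 1 5 3 / 5 1 3 4 2 / 3 5 2 1 4 / 4 3 5 2 1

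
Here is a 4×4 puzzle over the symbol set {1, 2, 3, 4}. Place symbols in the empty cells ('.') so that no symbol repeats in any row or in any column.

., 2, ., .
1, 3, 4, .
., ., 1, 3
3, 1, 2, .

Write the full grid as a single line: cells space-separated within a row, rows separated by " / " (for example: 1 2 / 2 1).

At row 1, column 1: row 1 has {2}; column 1 has {1,3}; that leaves 4.
At row 1, column 3: row 1 has {2,4}; column 3 has {1,2,4}; that leaves 3.
At row 1, column 4: row 1 has {2,3,4}; column 4 has {3}; that leaves 1.
At row 2, column 4: row 2 has {1,3,4}; column 4 has {1,3}; that leaves 2.
At row 3, column 1: row 3 has {1,3}; column 1 has {1,3,4}; that leaves 2.
At row 3, column 2: row 3 has {1,2,3}; column 2 has {1,2,3}; that leaves 4.
At row 4, column 4: row 4 has {1,2,3}; column 4 has {1,2,3}; that leaves 4.

4 2 3 1 / 1 3 4 2 / 2 4 1 3 / 3 1 2 4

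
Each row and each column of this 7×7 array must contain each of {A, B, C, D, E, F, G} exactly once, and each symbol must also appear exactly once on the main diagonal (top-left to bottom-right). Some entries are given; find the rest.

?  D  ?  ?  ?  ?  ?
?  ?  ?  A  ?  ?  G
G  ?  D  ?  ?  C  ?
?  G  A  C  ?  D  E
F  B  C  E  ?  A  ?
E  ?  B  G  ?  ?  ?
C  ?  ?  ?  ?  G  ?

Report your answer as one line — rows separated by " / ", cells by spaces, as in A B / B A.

At row 4, column 1: row 4 has {A,C,D,E,G}; column 1 has {C,E,F,G}; that leaves B.
At row 4, column 5: row 4 has {A,B,C,D,E,G}; column 5 is empty so far; that leaves F.
At row 5, column 5: row 5 has {A,B,C,E,F}; column 5 has {F}; the diagonal has {C,D}; that leaves G.
At row 5, column 7: row 5 has {A,B,C,E,F,G}; column 7 has {E,G}; that leaves D.
At row 6, column 6: row 6 has {B,E,G}; column 6 has {A,C,D,G}; the diagonal has {C,D,G}; that leaves F.
At row 1, column 1: row 1 has {D}; column 1 has {B,C,E,F,G}; the diagonal has {C,D,F,G}; that leaves A.
At row 2, column 1: row 2 has {A,G}; column 1 has {A,B,C,E,F,G}; that leaves D.
At row 2, column 2: row 2 has {A,D,G}; column 2 has {B,D,G}; the diagonal has {A,C,D,F,G}; that leaves E.
At row 2, column 3: row 2 has {A,D,E,G}; column 3 has {A,B,C,D}; that leaves F.
At row 2, column 6: row 2 has {A,D,E,F,G}; column 6 has {A,C,D,F,G}; that leaves B.
At row 7, column 3: row 7 has {C,G}; column 3 has {A,B,C,D,F}; that leaves E.
At row 7, column 7: row 7 has {C,E,G}; column 7 has {D,E,G}; the diagonal has {A,C,D,E,F,G}; that leaves B.
At row 1, column 3: row 1 has {A,D}; column 3 has {A,B,C,D,E,F}; that leaves G.
At row 1, column 6: row 1 has {A,D,G}; column 6 has {A,B,C,D,F,G}; that leaves E.
At row 2, column 5: row 2 has {A,B,D,E,F,G}; column 5 has {F,G}; that leaves C.
At row 1, column 5: row 1 has {A,D,E,G}; column 5 has {C,F,G}; that leaves B.
At row 1, column 4: row 1 has {A,B,D,E,G}; column 4 has {A,C,E,G}; that leaves F.
At row 1, column 7: row 1 has {A,B,D,E,F,G}; column 7 has {B,D,E,G}; that leaves C.
At row 3, column 4: row 3 has {C,D,G}; column 4 has {A,C,E,F,G}; that leaves B.
At row 6, column 7: row 6 has {B,E,F,G}; column 7 has {B,C,D,E,G}; that leaves A.
At row 7, column 4: row 7 has {B,C,E,G}; column 4 has {A,B,C,E,F,G}; that leaves D.
At row 7, column 5: row 7 has {B,C,D,E,G}; column 5 has {B,C,F,G}; that leaves A.
At row 3, column 5: row 3 has {B,C,D,G}; column 5 has {A,B,C,F,G}; that leaves E.
At row 3, column 7: row 3 has {B,C,D,E,G}; column 7 has {A,B,C,D,E,G}; that leaves F.
At row 6, column 2: row 6 has {A,B,E,F,G}; column 2 has {B,D,E,G}; that leaves C.
At row 6, column 5: row 6 has {A,B,C,E,F,G}; column 5 has {A,B,C,E,F,G}; that leaves D.
At row 7, column 2: row 7 has {A,B,C,D,E,G}; column 2 has {B,C,D,E,G}; that leaves F.
At row 3, column 2: row 3 has {B,C,D,E,F,G}; column 2 has {B,C,D,E,F,G}; that leaves A.

A D G F B E C / D E F A C B G / G A D B E C F / B G A C F D E / F B C E G A D / E C B G D F A / C F E D A G B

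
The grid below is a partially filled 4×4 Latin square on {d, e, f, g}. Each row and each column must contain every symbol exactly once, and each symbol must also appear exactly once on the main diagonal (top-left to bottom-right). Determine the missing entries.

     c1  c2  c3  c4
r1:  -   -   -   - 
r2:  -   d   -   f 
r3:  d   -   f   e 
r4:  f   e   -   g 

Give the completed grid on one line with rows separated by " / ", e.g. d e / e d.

Cell (r1,c1): row 1 is empty so far; column 1 has {d,f}; the diagonal has {d,f,g} → e.
Cell (r1,c4): row 1 has {e}; column 4 has {e,f,g} → d.
Cell (r2,c1): row 2 has {d,f}; column 1 has {d,e,f} → g.
Cell (r2,c3): row 2 has {d,f,g}; column 3 has {f} → e.
Cell (r3,c2): row 3 has {d,e,f}; column 2 has {d,e} → g.
Cell (r4,c3): row 4 has {e,f,g}; column 3 has {e,f} → d.
Cell (r1,c2): row 1 has {d,e}; column 2 has {d,e,g} → f.
Cell (r1,c3): row 1 has {d,e,f}; column 3 has {d,e,f} → g.

e f g d / g d e f / d g f e / f e d g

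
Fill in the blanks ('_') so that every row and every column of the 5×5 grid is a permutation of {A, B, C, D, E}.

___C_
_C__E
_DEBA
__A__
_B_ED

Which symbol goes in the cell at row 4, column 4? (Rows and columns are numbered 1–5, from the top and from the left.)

D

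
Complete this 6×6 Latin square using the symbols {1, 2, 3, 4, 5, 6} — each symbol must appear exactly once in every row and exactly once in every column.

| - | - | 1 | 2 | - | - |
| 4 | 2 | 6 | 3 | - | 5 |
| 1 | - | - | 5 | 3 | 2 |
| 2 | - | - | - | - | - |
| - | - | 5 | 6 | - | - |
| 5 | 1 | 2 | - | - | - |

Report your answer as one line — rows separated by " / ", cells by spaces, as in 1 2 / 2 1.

6 3 1 2 5 4 / 4 2 6 3 1 5 / 1 6 4 5 3 2 / 2 5 3 1 4 6 / 3 4 5 6 2 1 / 5 1 2 4 6 3

row 2 has {2,3,4,5,6}; column 5 has {3} — only 1 is left for (r2,c5).
row 3 has {1,2,3,5}; column 3 has {1,2,5,6} — only 4 is left for (r3,c3).
row 4 has {2}; column 3 has {1,2,4,5,6} — only 3 is left for (r4,c3).
row 5 has {5,6}; column 1 has {1,2,4,5} — only 3 is left for (r5,c1).
row 5 has {3,5,6}; column 2 has {1,2} — only 4 is left for (r5,c2).
row 5 has {3,4,5,6}; column 5 has {1,3} — only 2 is left for (r5,c5).
row 5 has {2,3,4,5,6}; column 6 has {2,5} — only 1 is left for (r5,c6).
row 6 has {1,2,5}; column 4 has {2,3,5,6} — only 4 is left for (r6,c4).
row 6 has {1,2,4,5}; column 5 has {1,2,3} — only 6 is left for (r6,c5).
row 6 has {1,2,4,5,6}; column 6 has {1,2,5} — only 3 is left for (r6,c6).
row 1 has {1,2}; column 1 has {1,2,3,4,5} — only 6 is left for (r1,c1).
row 1 has {1,2,6}; column 6 has {1,2,3,5} — only 4 is left for (r1,c6).
row 3 has {1,2,3,4,5}; column 2 has {1,2,4} — only 6 is left for (r3,c2).
row 4 has {2,3}; column 2 has {1,2,4,6} — only 5 is left for (r4,c2).
row 4 has {2,3,5}; column 4 has {2,3,4,5,6} — only 1 is left for (r4,c4).
row 4 has {1,2,3,5}; column 5 has {1,2,3,6} — only 4 is left for (r4,c5).
row 4 has {1,2,3,4,5}; column 6 has {1,2,3,4,5} — only 6 is left for (r4,c6).
row 1 has {1,2,4,6}; column 2 has {1,2,4,5,6} — only 3 is left for (r1,c2).
row 1 has {1,2,3,4,6}; column 5 has {1,2,3,4,6} — only 5 is left for (r1,c5).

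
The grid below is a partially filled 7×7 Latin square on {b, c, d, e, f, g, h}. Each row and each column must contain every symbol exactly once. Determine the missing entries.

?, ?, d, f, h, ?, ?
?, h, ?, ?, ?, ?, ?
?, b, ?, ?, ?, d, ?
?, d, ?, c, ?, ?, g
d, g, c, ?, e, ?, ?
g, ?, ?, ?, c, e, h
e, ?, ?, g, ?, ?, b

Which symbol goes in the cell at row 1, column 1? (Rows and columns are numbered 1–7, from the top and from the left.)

b

At row 5, column 7: row 5 has {c,d,e,g}; column 7 has {b,g,h}; that leaves f.
At row 6, column 2: row 6 has {c,e,g,h}; column 2 has {b,d,g,h}; that leaves f.
At row 6, column 3: row 6 has {c,e,f,g,h}; column 3 has {c,d}; that leaves b.
At row 6, column 4: row 6 has {b,c,e,f,g,h}; column 4 has {c,f,g}; that leaves d.
At row 7, column 2: row 7 has {b,e,g}; column 2 has {b,d,f,g,h}; that leaves c.
At row 1, column 2: row 1 has {d,f,h}; column 2 has {b,c,d,f,g,h}; that leaves e.
At row 1, column 7: row 1 has {d,e,f,h}; column 7 has {b,f,g,h}; that leaves c.
At row 3, column 7: row 3 has {b,d}; column 7 has {b,c,f,g,h}; that leaves e.
At row 1, column 1: row 1 has {c,d,e,f,h}; column 1 has {d,e,g}; that leaves b.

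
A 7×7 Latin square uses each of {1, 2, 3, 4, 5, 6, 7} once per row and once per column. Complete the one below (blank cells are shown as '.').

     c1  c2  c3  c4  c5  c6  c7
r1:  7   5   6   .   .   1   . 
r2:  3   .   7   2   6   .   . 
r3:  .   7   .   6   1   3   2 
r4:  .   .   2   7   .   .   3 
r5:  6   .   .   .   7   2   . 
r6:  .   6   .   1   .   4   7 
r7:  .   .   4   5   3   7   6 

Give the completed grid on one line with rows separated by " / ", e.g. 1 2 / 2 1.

7 5 6 3 2 1 4 / 3 4 7 2 6 5 1 / 4 7 5 6 1 3 2 / 5 1 2 7 4 6 3 / 6 3 1 4 7 2 5 / 2 6 3 1 5 4 7 / 1 2 4 5 3 7 6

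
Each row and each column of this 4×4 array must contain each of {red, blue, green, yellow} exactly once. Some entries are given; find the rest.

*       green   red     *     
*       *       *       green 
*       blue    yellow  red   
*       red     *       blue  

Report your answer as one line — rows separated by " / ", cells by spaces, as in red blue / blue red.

row 1 has {red,green}; column 4 has {red,blue,green} — only yellow is left for (r1,c4).
row 2 has {green}; column 2 has {red,blue,green} — only yellow is left for (r2,c2).
row 2 has {green,yellow}; column 3 has {red,yellow} — only blue is left for (r2,c3).
row 3 has {red,blue,yellow}; column 1 is empty so far — only green is left for (r3,c1).
row 4 has {red,blue}; column 1 has {green} — only yellow is left for (r4,c1).
row 4 has {red,blue,yellow}; column 3 has {red,blue,yellow} — only green is left for (r4,c3).
row 1 has {red,green,yellow}; column 1 has {green,yellow} — only blue is left for (r1,c1).
row 2 has {blue,green,yellow}; column 1 has {blue,green,yellow} — only red is left for (r2,c1).

blue green red yellow / red yellow blue green / green blue yellow red / yellow red green blue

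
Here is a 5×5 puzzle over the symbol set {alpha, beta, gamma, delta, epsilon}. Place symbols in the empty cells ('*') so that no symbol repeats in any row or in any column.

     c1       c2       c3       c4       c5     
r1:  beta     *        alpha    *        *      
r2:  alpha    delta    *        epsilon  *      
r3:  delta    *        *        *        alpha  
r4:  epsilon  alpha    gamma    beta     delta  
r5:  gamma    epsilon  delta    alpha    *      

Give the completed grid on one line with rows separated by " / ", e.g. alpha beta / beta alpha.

beta gamma alpha delta epsilon / alpha delta beta epsilon gamma / delta beta epsilon gamma alpha / epsilon alpha gamma beta delta / gamma epsilon delta alpha beta

Cell (r1,c2): row 1 has {alpha,beta}; column 2 has {alpha,delta,epsilon} → gamma.
Cell (r1,c4): row 1 has {alpha,beta,gamma}; column 4 has {alpha,beta,epsilon} → delta.
Cell (r1,c5): row 1 has {alpha,beta,gamma,delta}; column 5 has {alpha,delta} → epsilon.
Cell (r2,c3): row 2 has {alpha,delta,epsilon}; column 3 has {alpha,gamma,delta} → beta.
Cell (r2,c5): row 2 has {alpha,beta,delta,epsilon}; column 5 has {alpha,delta,epsilon} → gamma.
Cell (r3,c2): row 3 has {alpha,delta}; column 2 has {alpha,gamma,delta,epsilon} → beta.
Cell (r3,c3): row 3 has {alpha,beta,delta}; column 3 has {alpha,beta,gamma,delta} → epsilon.
Cell (r3,c4): row 3 has {alpha,beta,delta,epsilon}; column 4 has {alpha,beta,delta,epsilon} → gamma.
Cell (r5,c5): row 5 has {alpha,gamma,delta,epsilon}; column 5 has {alpha,gamma,delta,epsilon} → beta.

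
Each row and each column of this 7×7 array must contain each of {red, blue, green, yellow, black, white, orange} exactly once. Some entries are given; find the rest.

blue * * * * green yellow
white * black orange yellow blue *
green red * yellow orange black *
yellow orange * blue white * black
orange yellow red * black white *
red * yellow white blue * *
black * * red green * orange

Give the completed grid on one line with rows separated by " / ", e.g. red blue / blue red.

(r1,c4) = black
(r1,c5) = red
(r2,c2) = green
(r2,c7) = red
(r4,c3) = green
(r4,c6) = red
(r5,c4) = green
(r5,c7) = blue
(r6,c2) = black
(r6,c6) = orange
(r6,c7) = green
(r7,c6) = yellow
(r1,c2) = white
(r1,c3) = orange
(r3,c7) = white
(r7,c2) = blue
(r7,c3) = white
(r3,c3) = blue

blue white orange black red green yellow / white green black orange yellow blue red / green red blue yellow orange black white / yellow orange green blue white red black / orange yellow red green black white blue / red black yellow white blue orange green / black blue white red green yellow orange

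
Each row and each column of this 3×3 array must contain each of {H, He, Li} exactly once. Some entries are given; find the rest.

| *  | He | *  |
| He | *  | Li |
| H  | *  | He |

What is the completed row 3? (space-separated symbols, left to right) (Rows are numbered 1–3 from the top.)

H Li He

(r1,c1) = Li
(r1,c3) = H
(r2,c2) = H
(r3,c2) = Li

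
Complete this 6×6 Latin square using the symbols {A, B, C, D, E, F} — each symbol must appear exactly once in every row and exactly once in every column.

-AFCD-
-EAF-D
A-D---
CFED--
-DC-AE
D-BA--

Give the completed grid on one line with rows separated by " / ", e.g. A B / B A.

E A F C D B / B E A F C D / A B D E F C / C F E D B A / F D C B A E / D C B A E F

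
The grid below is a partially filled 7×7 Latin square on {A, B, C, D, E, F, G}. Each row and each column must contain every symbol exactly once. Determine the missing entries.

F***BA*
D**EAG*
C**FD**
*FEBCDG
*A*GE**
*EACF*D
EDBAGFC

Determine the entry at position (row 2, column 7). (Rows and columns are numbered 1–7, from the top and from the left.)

B

At row 1, column 4: row 1 has {A,B,F}; column 4 has {A,B,C,E,F,G}; that leaves D.
At row 1, column 7: row 1 has {A,B,D,F}; column 7 has {C,D,G}; that leaves E.
At row 3, column 3: row 3 has {C,D,F}; column 3 has {A,B,E}; that leaves G.
At row 4, column 1: row 4 has {B,C,D,E,F,G}; column 1 has {C,D,E,F}; that leaves A.
At row 5, column 1: row 5 has {A,E,G}; column 1 has {A,C,D,E,F}; that leaves B.
At row 5, column 6: row 5 has {A,B,E,G}; column 6 has {A,D,F,G}; that leaves C.
At row 5, column 7: row 5 has {A,B,C,E,G}; column 7 has {C,D,E,G}; that leaves F.
At row 6, column 1: row 6 has {A,C,D,E,F}; column 1 has {A,B,C,D,E,F}; that leaves G.
At row 6, column 6: row 6 has {A,C,D,E,F,G}; column 6 has {A,C,D,F,G}; that leaves B.
At row 1, column 3: row 1 has {A,B,D,E,F}; column 3 has {A,B,E,G}; that leaves C.
At row 2, column 3: row 2 has {A,D,E,G}; column 3 has {A,B,C,E,G}; that leaves F.
At row 2, column 7: row 2 has {A,D,E,F,G}; column 7 has {C,D,E,F,G}; that leaves B.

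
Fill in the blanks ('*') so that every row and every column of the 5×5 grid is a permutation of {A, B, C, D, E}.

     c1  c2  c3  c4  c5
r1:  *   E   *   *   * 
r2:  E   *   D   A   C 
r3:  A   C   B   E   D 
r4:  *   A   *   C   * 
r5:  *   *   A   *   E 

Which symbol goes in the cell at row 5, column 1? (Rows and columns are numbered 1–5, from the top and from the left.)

Cell (r1,c3): row 1 has {E}; column 3 has {A,B,D} → C.
Cell (r2,c2): row 2 has {A,C,D,E}; column 2 has {A,C,E} → B.
Cell (r4,c3): row 4 has {A,C}; column 3 has {A,B,C,D} → E.
Cell (r4,c5): row 4 has {A,C,E}; column 5 has {C,D,E} → B.
Cell (r5,c2): row 5 has {A,E}; column 2 has {A,B,C,E} → D.
Cell (r5,c4): row 5 has {A,D,E}; column 4 has {A,C,E} → B.
Cell (r1,c4): row 1 has {C,E}; column 4 has {A,B,C,E} → D.
Cell (r1,c5): row 1 has {C,D,E}; column 5 has {B,C,D,E} → A.
Cell (r4,c1): row 4 has {A,B,C,E}; column 1 has {A,E} → D.
Cell (r5,c1): row 5 has {A,B,D,E}; column 1 has {A,D,E} → C.

C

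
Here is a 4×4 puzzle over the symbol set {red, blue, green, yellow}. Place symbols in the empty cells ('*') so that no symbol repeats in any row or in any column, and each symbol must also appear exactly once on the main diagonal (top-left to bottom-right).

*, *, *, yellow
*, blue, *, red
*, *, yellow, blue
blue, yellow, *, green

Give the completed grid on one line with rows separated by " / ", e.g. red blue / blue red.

red green blue yellow / yellow blue green red / green red yellow blue / blue yellow red green

(r1,c1) = red
(r1,c2) = green
(r1,c3) = blue
(r2,c3) = green
(r3,c1) = green
(r3,c2) = red
(r4,c3) = red
(r2,c1) = yellow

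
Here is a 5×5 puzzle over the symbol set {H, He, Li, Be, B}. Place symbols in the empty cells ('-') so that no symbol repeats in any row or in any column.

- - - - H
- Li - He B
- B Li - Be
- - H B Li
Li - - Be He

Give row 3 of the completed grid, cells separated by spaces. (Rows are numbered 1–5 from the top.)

He B Li H Be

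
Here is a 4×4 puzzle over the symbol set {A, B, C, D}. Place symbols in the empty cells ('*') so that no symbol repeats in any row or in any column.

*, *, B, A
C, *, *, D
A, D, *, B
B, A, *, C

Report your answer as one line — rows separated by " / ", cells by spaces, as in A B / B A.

(r1,c1) = D
(r1,c2) = C
(r2,c2) = B
(r2,c3) = A
(r3,c3) = C
(r4,c3) = D

D C B A / C B A D / A D C B / B A D C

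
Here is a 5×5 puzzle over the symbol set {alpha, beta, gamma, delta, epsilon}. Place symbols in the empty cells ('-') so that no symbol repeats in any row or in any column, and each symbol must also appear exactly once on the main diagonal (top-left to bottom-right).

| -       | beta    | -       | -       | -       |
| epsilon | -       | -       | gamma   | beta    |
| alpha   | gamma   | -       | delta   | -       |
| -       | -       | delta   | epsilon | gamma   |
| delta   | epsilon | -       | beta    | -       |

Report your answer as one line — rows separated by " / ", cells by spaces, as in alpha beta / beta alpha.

gamma beta epsilon alpha delta / epsilon delta alpha gamma beta / alpha gamma beta delta epsilon / beta alpha delta epsilon gamma / delta epsilon gamma beta alpha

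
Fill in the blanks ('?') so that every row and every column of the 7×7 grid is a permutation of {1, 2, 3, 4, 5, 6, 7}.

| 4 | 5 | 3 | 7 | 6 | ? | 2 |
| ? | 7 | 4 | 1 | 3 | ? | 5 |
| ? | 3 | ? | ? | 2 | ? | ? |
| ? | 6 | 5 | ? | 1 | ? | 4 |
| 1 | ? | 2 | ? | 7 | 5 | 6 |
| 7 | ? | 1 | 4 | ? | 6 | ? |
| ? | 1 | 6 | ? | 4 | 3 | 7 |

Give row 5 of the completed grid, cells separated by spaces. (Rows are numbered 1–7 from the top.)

Cell (r1,c6): row 1 has {2,3,4,5,6,7}; column 6 has {3,5,6} → 1.
Cell (r2,c6): row 2 has {1,3,4,5,7}; column 6 has {1,3,5,6} → 2.
Cell (r3,c3): row 3 has {2,3}; column 3 has {1,2,3,4,5,6} → 7.
Cell (r3,c6): row 3 has {2,3,7}; column 6 has {1,2,3,5,6} → 4.
Cell (r3,c7): row 3 has {2,3,4,7}; column 7 has {2,4,5,6,7} → 1.
Cell (r4,c6): row 4 has {1,4,5,6}; column 6 has {1,2,3,4,5,6} → 7.
Cell (r5,c2): row 5 has {1,2,5,6,7}; column 2 has {1,3,5,6,7} → 4.
Cell (r5,c4): row 5 has {1,2,4,5,6,7}; column 4 has {1,4,7} → 3.

1 4 2 3 7 5 6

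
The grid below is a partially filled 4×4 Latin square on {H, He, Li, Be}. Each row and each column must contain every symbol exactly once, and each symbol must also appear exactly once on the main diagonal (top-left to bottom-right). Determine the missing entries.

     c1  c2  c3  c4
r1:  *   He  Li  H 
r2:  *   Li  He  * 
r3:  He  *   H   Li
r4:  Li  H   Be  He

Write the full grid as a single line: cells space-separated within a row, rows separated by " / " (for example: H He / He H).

(r1,c1) = Be
(r2,c1) = H
(r2,c4) = Be
(r3,c2) = Be

Be He Li H / H Li He Be / He Be H Li / Li H Be He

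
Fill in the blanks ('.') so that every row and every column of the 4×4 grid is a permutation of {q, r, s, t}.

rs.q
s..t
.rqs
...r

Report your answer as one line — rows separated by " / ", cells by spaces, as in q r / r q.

r s t q / s q r t / t r q s / q t s r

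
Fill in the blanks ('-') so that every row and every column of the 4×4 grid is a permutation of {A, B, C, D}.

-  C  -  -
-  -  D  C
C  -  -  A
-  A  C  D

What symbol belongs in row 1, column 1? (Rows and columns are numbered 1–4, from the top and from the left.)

D

Cell (r1,c4): row 1 has {C}; column 4 has {A,C,D} → B.
Cell (r2,c2): row 2 has {C,D}; column 2 has {A,C} → B.
Cell (r3,c2): row 3 has {A,C}; column 2 has {A,B,C} → D.
Cell (r3,c3): row 3 has {A,C,D}; column 3 has {C,D} → B.
Cell (r4,c1): row 4 has {A,C,D}; column 1 has {C} → B.
Cell (r1,c3): row 1 has {B,C}; column 3 has {B,C,D} → A.
Cell (r2,c1): row 2 has {B,C,D}; column 1 has {B,C} → A.
Cell (r1,c1): row 1 has {A,B,C}; column 1 has {A,B,C} → D.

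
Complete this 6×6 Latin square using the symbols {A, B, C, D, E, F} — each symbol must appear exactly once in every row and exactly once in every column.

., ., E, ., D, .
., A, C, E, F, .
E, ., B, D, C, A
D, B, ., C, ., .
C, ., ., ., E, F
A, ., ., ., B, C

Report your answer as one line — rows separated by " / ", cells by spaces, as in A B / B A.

(r1,c6): row 1 has {D,E}; column 6 has {A,C,F}, so it must be B.
(r2,c1): row 2 has {A,C,E,F}; column 1 has {A,C,D,E}, so it must be B.
(r2,c6): row 2 has {A,B,C,E,F}; column 6 has {A,B,C,F}, so it must be D.
(r3,c2): row 3 has {A,B,C,D,E}; column 2 has {A,B}, so it must be F.
(r4,c5): row 4 has {B,C,D}; column 5 has {B,C,D,E,F}, so it must be A.
(r4,c6): row 4 has {A,B,C,D}; column 6 has {A,B,C,D,F}, so it must be E.
(r5,c2): row 5 has {C,E,F}; column 2 has {A,B,F}, so it must be D.
(r5,c3): row 5 has {C,D,E,F}; column 3 has {B,C,E}, so it must be A.
(r5,c4): row 5 has {A,C,D,E,F}; column 4 has {C,D,E}, so it must be B.
(r6,c2): row 6 has {A,B,C}; column 2 has {A,B,D,F}, so it must be E.
(r6,c4): row 6 has {A,B,C,E}; column 4 has {B,C,D,E}, so it must be F.
(r1,c1): row 1 has {B,D,E}; column 1 has {A,B,C,D,E}, so it must be F.
(r1,c2): row 1 has {B,D,E,F}; column 2 has {A,B,D,E,F}, so it must be C.
(r1,c4): row 1 has {B,C,D,E,F}; column 4 has {B,C,D,E,F}, so it must be A.
(r4,c3): row 4 has {A,B,C,D,E}; column 3 has {A,B,C,E}, so it must be F.
(r6,c3): row 6 has {A,B,C,E,F}; column 3 has {A,B,C,E,F}, so it must be D.

F C E A D B / B A C E F D / E F B D C A / D B F C A E / C D A B E F / A E D F B C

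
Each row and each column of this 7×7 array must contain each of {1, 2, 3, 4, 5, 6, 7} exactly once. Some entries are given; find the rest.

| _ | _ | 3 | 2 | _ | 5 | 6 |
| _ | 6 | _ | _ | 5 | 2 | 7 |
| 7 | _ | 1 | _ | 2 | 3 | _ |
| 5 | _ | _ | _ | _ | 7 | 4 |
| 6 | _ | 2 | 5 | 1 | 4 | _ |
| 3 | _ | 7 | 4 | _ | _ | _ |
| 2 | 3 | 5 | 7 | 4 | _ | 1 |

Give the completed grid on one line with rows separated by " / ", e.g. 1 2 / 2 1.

Cell (r1,c5): row 1 has {2,3,5,6}; column 5 has {1,2,4,5} → 7.
Cell (r2,c3): row 2 has {2,5,6,7}; column 3 has {1,2,3,5,7} → 4.
Cell (r3,c4): row 3 has {1,2,3,7}; column 4 has {2,4,5,7} → 6.
Cell (r3,c7): row 3 has {1,2,3,6,7}; column 7 has {1,4,6,7} → 5.
Cell (r4,c3): row 4 has {4,5,7}; column 3 has {1,2,3,4,5,7} → 6.
Cell (r4,c5): row 4 has {4,5,6,7}; column 5 has {1,2,4,5,7} → 3.
Cell (r5,c2): row 5 has {1,2,4,5,6}; column 2 has {3,6} → 7.
Cell (r5,c7): row 5 has {1,2,4,5,6,7}; column 7 has {1,4,5,6,7} → 3.
Cell (r6,c5): row 6 has {3,4,7}; column 5 has {1,2,3,4,5,7} → 6.
Cell (r6,c6): row 6 has {3,4,6,7}; column 6 has {2,3,4,5,7} → 1.
Cell (r6,c7): row 6 has {1,3,4,6,7}; column 7 has {1,3,4,5,6,7} → 2.
Cell (r7,c6): row 7 has {1,2,3,4,5,7}; column 6 has {1,2,3,4,5,7} → 6.
Cell (r2,c1): row 2 has {2,4,5,6,7}; column 1 has {2,3,5,6,7} → 1.
Cell (r2,c4): row 2 has {1,2,4,5,6,7}; column 4 has {2,4,5,6,7} → 3.
Cell (r3,c2): row 3 has {1,2,3,5,6,7}; column 2 has {3,6,7} → 4.
Cell (r4,c4): row 4 has {3,4,5,6,7}; column 4 has {2,3,4,5,6,7} → 1.
Cell (r6,c2): row 6 has {1,2,3,4,6,7}; column 2 has {3,4,6,7} → 5.
Cell (r1,c1): row 1 has {2,3,5,6,7}; column 1 has {1,2,3,5,6,7} → 4.
Cell (r1,c2): row 1 has {2,3,4,5,6,7}; column 2 has {3,4,5,6,7} → 1.
Cell (r4,c2): row 4 has {1,3,4,5,6,7}; column 2 has {1,3,4,5,6,7} → 2.

4 1 3 2 7 5 6 / 1 6 4 3 5 2 7 / 7 4 1 6 2 3 5 / 5 2 6 1 3 7 4 / 6 7 2 5 1 4 3 / 3 5 7 4 6 1 2 / 2 3 5 7 4 6 1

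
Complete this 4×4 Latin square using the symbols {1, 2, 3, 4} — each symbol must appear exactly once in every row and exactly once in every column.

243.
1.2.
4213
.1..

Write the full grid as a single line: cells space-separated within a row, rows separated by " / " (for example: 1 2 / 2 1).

(r1,c4): row 1 has {2,3,4}; column 4 has {3}, so it must be 1.
(r2,c2): row 2 has {1,2}; column 2 has {1,2,4}, so it must be 3.
(r2,c4): row 2 has {1,2,3}; column 4 has {1,3}, so it must be 4.
(r4,c1): row 4 has {1}; column 1 has {1,2,4}, so it must be 3.
(r4,c3): row 4 has {1,3}; column 3 has {1,2,3}, so it must be 4.
(r4,c4): row 4 has {1,3,4}; column 4 has {1,3,4}, so it must be 2.

2 4 3 1 / 1 3 2 4 / 4 2 1 3 / 3 1 4 2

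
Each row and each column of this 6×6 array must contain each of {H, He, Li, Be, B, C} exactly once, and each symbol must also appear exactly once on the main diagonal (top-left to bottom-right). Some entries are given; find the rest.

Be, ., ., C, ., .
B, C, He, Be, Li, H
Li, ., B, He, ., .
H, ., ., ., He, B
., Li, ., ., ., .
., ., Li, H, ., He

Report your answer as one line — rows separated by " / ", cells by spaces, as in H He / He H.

Cell (r1,c3): row 1 has {Be,C}; column 3 has {He,Li,B} → H.
Cell (r1,c5): row 1 has {H,Be,C}; column 5 has {He,Li} → B.
Cell (r1,c6): row 1 has {H,Be,B,C}; column 6 has {H,He,B} → Li.
Cell (r4,c2): row 4 has {H,He,B}; column 2 has {Li,C} → Be.
Cell (r4,c3): row 4 has {H,He,Be,B}; column 3 has {H,He,Li,B} → C.
Cell (r4,c4): row 4 has {H,He,Be,B,C}; column 4 has {H,He,Be,C}; the diagonal has {He,Be,B,C} → Li.
Cell (r5,c3): row 5 has {Li}; column 3 has {H,He,Li,B,C} → Be.
Cell (r5,c4): row 5 has {Li,Be}; column 4 has {H,He,Li,Be,C} → B.
Cell (r5,c5): row 5 has {Li,Be,B}; column 5 has {He,Li,B}; the diagonal has {He,Li,Be,B,C} → H.
Cell (r5,c6): row 5 has {H,Li,Be,B}; column 6 has {H,He,Li,B} → C.
Cell (r6,c1): row 6 has {H,He,Li}; column 1 has {H,Li,Be,B} → C.
Cell (r6,c2): row 6 has {H,He,Li,C}; column 2 has {Li,Be,C} → B.
Cell (r6,c5): row 6 has {H,He,Li,B,C}; column 5 has {H,He,Li,B} → Be.
Cell (r1,c2): row 1 has {H,Li,Be,B,C}; column 2 has {Li,Be,B,C} → He.
Cell (r3,c2): row 3 has {He,Li,B}; column 2 has {He,Li,Be,B,C} → H.
Cell (r3,c5): row 3 has {H,He,Li,B}; column 5 has {H,He,Li,Be,B} → C.
Cell (r3,c6): row 3 has {H,He,Li,B,C}; column 6 has {H,He,Li,B,C} → Be.
Cell (r5,c1): row 5 has {H,Li,Be,B,C}; column 1 has {H,Li,Be,B,C} → He.

Be He H C B Li / B C He Be Li H / Li H B He C Be / H Be C Li He B / He Li Be B H C / C B Li H Be He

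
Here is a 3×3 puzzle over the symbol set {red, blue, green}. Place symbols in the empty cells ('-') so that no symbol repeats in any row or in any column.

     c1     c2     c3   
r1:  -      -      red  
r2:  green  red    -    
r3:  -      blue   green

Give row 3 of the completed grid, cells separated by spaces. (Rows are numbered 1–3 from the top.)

(r1,c1): row 1 has {red}; column 1 has {green}, so it must be blue.
(r1,c2): row 1 has {red,blue}; column 2 has {red,blue}, so it must be green.
(r2,c3): row 2 has {red,green}; column 3 has {red,green}, so it must be blue.
(r3,c1): row 3 has {blue,green}; column 1 has {blue,green}, so it must be red.

red blue green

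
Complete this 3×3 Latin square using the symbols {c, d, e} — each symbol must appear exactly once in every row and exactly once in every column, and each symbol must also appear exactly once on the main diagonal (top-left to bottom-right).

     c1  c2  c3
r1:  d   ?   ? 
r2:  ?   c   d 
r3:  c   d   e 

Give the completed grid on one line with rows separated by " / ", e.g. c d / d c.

d e c / e c d / c d e

row 1 has {d}; column 2 has {c,d} — only e is left for (r1,c2).
row 1 has {d,e}; column 3 has {d,e} — only c is left for (r1,c3).
row 2 has {c,d}; column 1 has {c,d} — only e is left for (r2,c1).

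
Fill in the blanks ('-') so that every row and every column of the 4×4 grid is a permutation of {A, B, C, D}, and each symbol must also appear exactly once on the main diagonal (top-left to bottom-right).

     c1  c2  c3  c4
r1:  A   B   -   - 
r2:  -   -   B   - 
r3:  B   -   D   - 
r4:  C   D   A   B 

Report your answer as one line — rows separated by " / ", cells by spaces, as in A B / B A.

(r1,c3): row 1 has {A,B}; column 3 has {A,B,D}, so it must be C.
(r1,c4): row 1 has {A,B,C}; column 4 has {B}, so it must be D.
(r2,c1): row 2 has {B}; column 1 has {A,B,C}, so it must be D.
(r2,c2): row 2 has {B,D}; column 2 has {B,D}; the diagonal has {A,B,D}, so it must be C.
(r2,c4): row 2 has {B,C,D}; column 4 has {B,D}, so it must be A.
(r3,c2): row 3 has {B,D}; column 2 has {B,C,D}, so it must be A.
(r3,c4): row 3 has {A,B,D}; column 4 has {A,B,D}, so it must be C.

A B C D / D C B A / B A D C / C D A B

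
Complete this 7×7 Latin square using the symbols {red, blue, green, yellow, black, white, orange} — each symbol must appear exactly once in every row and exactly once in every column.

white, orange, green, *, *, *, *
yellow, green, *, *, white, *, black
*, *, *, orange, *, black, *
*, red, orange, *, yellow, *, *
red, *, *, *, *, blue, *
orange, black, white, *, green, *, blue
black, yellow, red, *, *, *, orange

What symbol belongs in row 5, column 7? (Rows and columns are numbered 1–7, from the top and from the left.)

yellow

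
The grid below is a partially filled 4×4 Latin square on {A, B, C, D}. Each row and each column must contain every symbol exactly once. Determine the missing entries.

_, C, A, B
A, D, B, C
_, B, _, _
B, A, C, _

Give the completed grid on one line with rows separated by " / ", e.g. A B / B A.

D C A B / A D B C / C B D A / B A C D

Cell (r1,c1): row 1 has {A,B,C}; column 1 has {A,B} → D.
Cell (r3,c1): row 3 has {B}; column 1 has {A,B,D} → C.
Cell (r3,c3): row 3 has {B,C}; column 3 has {A,B,C} → D.
Cell (r3,c4): row 3 has {B,C,D}; column 4 has {B,C} → A.
Cell (r4,c4): row 4 has {A,B,C}; column 4 has {A,B,C} → D.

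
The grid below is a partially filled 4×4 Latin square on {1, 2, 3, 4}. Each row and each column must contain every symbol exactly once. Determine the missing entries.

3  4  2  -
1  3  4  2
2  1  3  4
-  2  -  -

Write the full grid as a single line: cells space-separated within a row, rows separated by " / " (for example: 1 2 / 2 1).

3 4 2 1 / 1 3 4 2 / 2 1 3 4 / 4 2 1 3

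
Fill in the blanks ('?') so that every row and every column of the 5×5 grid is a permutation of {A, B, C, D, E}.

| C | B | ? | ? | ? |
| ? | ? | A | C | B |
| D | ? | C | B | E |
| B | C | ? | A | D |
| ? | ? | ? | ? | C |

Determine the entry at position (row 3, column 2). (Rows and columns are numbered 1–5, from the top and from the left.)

A

Cell (r1,c5): row 1 has {B,C}; column 5 has {B,C,D,E} → A.
Cell (r2,c1): row 2 has {A,B,C}; column 1 has {B,C,D} → E.
Cell (r2,c2): row 2 has {A,B,C,E}; column 2 has {B,C} → D.
Cell (r3,c2): row 3 has {B,C,D,E}; column 2 has {B,C,D} → A.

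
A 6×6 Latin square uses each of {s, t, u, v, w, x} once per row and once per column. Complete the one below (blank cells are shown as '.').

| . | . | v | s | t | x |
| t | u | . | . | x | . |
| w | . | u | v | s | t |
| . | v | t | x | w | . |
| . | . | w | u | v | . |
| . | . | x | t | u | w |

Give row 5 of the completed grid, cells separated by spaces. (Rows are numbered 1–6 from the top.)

x t w u v s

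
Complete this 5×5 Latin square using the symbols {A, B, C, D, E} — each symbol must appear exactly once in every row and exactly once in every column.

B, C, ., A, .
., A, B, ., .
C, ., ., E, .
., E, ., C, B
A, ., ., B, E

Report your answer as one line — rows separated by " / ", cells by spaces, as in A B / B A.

B C E A D / E A B D C / C B D E A / D E A C B / A D C B E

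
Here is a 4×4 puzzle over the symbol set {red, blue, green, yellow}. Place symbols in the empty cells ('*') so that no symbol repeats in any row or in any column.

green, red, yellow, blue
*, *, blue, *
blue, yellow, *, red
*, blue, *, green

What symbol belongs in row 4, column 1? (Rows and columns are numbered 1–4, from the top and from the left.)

(r2,c2): row 2 has {blue}; column 2 has {red,blue,yellow}, so it must be green.
(r2,c4): row 2 has {blue,green}; column 4 has {red,blue,green}, so it must be yellow.
(r3,c3): row 3 has {red,blue,yellow}; column 3 has {blue,yellow}, so it must be green.
(r4,c3): row 4 has {blue,green}; column 3 has {blue,green,yellow}, so it must be red.
(r2,c1): row 2 has {blue,green,yellow}; column 1 has {blue,green}, so it must be red.
(r4,c1): row 4 has {red,blue,green}; column 1 has {red,blue,green}, so it must be yellow.

yellow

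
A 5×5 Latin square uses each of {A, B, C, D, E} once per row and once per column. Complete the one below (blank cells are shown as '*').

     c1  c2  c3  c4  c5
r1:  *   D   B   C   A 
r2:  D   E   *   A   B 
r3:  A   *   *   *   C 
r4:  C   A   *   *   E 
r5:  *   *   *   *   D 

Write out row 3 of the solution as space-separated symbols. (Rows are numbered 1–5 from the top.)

A B E D C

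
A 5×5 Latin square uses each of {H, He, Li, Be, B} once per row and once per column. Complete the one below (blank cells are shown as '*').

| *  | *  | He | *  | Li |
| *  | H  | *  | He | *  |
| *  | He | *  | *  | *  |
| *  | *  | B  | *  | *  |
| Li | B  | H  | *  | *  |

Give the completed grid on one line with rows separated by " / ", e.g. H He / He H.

H Be He B Li / Be H Li He B / B He Be Li H / He Li B H Be / Li B H Be He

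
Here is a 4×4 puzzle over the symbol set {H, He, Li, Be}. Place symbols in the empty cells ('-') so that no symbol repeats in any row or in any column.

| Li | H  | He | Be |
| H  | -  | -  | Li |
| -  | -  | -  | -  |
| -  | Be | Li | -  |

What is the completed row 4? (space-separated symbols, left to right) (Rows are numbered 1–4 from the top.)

Cell (r2,c2): row 2 has {H,Li}; column 2 has {H,Be} → He.
Cell (r2,c3): row 2 has {H,He,Li}; column 3 has {He,Li} → Be.
Cell (r3,c2): row 3 is empty so far; column 2 has {H,He,Be} → Li.
Cell (r3,c3): row 3 has {Li}; column 3 has {He,Li,Be} → H.
Cell (r3,c4): row 3 has {H,Li}; column 4 has {Li,Be} → He.
Cell (r4,c1): row 4 has {Li,Be}; column 1 has {H,Li} → He.
Cell (r4,c4): row 4 has {He,Li,Be}; column 4 has {He,Li,Be} → H.

He Be Li H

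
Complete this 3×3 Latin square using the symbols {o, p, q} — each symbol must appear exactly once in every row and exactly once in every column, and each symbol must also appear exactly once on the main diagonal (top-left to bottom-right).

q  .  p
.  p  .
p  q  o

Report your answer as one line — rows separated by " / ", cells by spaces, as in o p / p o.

q o p / o p q / p q o

At row 1, column 2: row 1 has {p,q}; column 2 has {p,q}; that leaves o.
At row 2, column 1: row 2 has {p}; column 1 has {p,q}; that leaves o.
At row 2, column 3: row 2 has {o,p}; column 3 has {o,p}; that leaves q.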